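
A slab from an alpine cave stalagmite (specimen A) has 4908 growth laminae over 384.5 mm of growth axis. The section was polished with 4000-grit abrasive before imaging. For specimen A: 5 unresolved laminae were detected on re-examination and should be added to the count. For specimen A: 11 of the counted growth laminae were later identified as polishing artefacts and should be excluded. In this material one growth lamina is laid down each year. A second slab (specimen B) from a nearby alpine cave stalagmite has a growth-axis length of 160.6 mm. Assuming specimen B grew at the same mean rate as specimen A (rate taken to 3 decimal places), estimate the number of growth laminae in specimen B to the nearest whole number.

2059 growth laminae

Specimen A: after corrections the count is 4908 − 11 + 5 = 4902 growth laminae.
A: 384.5 mm over 4902 years gives 384.5 / 4902 ≈ 0.078 mm per year.
B spans 160.6 / 0.078 = 2058.97 years ≈ 2059 growth laminae.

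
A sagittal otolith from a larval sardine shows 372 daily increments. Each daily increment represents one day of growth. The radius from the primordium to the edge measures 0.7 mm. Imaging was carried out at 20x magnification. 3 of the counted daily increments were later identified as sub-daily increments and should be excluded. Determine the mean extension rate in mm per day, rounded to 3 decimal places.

0.002 mm per day

True daily increment count = 372 − 3 = 369.
0.7 mm over 369 days gives 0.7 / 369 ≈ 0.002 mm per day.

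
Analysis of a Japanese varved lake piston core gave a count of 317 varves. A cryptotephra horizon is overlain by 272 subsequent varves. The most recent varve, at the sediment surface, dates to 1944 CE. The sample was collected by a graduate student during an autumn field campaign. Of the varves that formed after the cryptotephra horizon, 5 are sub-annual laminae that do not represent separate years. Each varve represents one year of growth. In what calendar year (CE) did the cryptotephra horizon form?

1677 CE

There are 272 varves younger than the cryptotephra horizon.
272 − 5 false = 267 true varves after the cryptotephra horizon.
1944 − 267 = 1677 CE.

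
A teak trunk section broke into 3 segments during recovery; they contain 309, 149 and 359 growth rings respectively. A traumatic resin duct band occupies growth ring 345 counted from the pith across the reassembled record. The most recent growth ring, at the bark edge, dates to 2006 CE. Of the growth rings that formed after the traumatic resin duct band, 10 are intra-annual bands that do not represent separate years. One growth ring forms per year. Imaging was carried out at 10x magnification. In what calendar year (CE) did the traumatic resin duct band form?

1544 CE

Total growth rings = 309 + 149 + 359 = 817.
The traumatic resin duct band sits at growth ring 345 from the pith, so 817 − 345 = 472 growth rings formed after it.
Excluding 10 false growth rings: 472 − 10 = 462.
Counting back 462 years from 2006 CE places the traumatic resin duct band in 2006 − 462 = 1544 CE.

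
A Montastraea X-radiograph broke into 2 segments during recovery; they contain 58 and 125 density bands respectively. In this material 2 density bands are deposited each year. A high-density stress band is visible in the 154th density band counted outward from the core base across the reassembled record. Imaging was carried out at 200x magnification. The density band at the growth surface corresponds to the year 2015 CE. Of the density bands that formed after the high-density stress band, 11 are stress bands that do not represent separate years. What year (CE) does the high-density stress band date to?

Total density bands = 58 + 125 = 183.
183 − 154 = 29 density bands lie beyond the high-density stress band toward the growth surface.
29 − 11 false = 18 true density bands after the high-density stress band.
Dividing by 2 density bands per year: 18 / 2 = 9 years.
Counting back 9 years from 2015 CE places the high-density stress band in 2015 − 9 = 2006 CE.

2006 CE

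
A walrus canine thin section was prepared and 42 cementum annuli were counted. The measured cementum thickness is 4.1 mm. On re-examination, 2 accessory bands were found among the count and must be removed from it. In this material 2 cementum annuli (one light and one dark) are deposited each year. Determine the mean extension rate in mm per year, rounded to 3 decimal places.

0.205 mm per year

True cementum annulus count = 42 − 2 = 40.
40 cementum annuli at 2 per year is 40 / 2 = 20 years.
Mean rate = 4.1 mm / 20 years ≈ 0.205 mm per year.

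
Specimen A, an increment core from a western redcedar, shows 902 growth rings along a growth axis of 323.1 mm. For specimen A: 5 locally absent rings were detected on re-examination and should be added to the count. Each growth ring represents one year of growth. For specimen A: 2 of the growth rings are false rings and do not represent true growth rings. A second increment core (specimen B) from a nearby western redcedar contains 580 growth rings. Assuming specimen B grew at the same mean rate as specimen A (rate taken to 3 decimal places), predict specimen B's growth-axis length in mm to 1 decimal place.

207.1 mm

Specimen A: true growth ring count = 902 − 2 + 5 = 905.
A: 323.1 mm over 905 years gives 323.1 / 905 ≈ 0.357 mm/year.
For B, 0.357 mm/year × 580 years = 207.1 mm.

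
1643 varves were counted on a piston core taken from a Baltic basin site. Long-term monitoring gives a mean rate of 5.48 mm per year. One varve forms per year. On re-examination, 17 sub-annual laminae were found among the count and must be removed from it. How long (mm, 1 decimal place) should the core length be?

8910.5 mm

Adjusted count: 1643 − 17 = 1626 varves.
Length ≈ 5.48 × 1626 = 8910.5 mm.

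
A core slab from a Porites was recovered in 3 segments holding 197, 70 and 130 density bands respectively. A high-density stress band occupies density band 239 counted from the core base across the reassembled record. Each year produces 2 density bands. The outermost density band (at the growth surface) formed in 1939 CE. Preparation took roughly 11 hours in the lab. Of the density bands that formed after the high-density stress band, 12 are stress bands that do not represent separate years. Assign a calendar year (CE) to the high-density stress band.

Total density bands = 197 + 70 + 130 = 397.
Between density band 239 and the growth surface there are 397 − 239 = 158 density bands.
158 − 12 false = 146 true density bands after the high-density stress band.
Dividing by 2 density bands per year: 146 / 2 = 73 years.
1939 − 73 = 1866 CE.

1866 CE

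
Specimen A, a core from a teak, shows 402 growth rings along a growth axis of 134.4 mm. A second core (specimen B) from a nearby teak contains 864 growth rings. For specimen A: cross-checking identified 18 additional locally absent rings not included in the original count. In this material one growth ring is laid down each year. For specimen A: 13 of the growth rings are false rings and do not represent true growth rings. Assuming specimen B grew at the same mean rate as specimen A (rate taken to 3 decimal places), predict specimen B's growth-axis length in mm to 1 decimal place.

Specimen A: true growth ring count = 402 − 13 + 18 = 407.
A: 134.4 mm over 407 years gives 134.4 / 407 ≈ 0.330 mm/yr.
For B, 0.330 mm/year × 864 years = 285.1 mm.

285.1 mm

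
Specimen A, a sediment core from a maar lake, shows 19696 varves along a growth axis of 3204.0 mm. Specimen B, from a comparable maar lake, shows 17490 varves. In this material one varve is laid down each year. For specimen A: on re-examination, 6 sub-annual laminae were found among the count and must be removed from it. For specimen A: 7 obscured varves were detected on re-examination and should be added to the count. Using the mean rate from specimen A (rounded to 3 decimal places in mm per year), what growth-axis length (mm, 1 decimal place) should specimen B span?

2850.9 mm

Specimen A: correcting the raw count gives 19696 − 6 + 7 = 19697 true varves.
A: Extension rate ≈ 3204.0 / 19697 = 0.163 mm per year.
Length of B = 0.163 × 17490 = 2850.9 mm.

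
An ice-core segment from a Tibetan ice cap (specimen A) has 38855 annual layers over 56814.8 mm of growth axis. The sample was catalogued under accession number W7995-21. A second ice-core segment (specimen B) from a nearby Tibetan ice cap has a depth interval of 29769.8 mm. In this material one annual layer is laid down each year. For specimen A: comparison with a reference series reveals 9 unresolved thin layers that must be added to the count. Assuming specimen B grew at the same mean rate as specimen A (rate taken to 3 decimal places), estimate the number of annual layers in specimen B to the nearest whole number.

20362 annual layers

Specimen A: after corrections the count is 38855 + 9 = 38864 annual layers.
A: Extension rate ≈ 56814.8 / 38864 = 1.462 mm/year.
Specimen B: 29769.8 mm / 1.462 mm per year = 20362.38 years ≈ 20362 annual layers.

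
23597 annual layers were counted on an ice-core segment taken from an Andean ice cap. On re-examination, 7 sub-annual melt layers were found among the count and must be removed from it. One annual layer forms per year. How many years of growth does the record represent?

23590 years

Adjusted count: 23597 − 7 = 23590 annual layers.
With a one-to-one annual layer periodicity this is 23590 years.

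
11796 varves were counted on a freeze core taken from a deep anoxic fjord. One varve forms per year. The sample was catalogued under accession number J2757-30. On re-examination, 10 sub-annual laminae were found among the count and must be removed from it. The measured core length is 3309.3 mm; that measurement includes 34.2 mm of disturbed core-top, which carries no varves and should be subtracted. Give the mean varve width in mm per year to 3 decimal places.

0.278 mm per year

Correcting the raw count gives 11796 − 10 = 11786 true varves.
The growth record spans 3309.3 − 34.2 = 3275.1 mm.
Mean rate = 3275.1 mm / 11786 years ≈ 0.278 mm per year.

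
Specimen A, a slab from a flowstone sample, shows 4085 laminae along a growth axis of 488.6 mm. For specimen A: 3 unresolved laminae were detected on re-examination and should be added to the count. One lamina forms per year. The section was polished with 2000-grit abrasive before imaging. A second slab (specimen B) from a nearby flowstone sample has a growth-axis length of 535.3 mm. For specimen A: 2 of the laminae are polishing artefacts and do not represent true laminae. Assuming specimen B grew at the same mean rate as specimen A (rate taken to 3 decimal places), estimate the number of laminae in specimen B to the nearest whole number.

4461 laminae

Specimen A: true lamina count = 4085 − 2 + 3 = 4086.
A: 488.6 mm over 4086 years gives 488.6 / 4086 ≈ 0.120 mm per year.
Specimen B: 535.3 mm / 0.120 mm per year = 4460.83 years ≈ 4461 laminae.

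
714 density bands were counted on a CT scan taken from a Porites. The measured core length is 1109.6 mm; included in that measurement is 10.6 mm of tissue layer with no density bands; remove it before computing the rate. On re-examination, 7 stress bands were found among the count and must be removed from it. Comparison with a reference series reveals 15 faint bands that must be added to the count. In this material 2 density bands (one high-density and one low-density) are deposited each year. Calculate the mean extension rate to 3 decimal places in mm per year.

Correcting the raw count gives 714 − 7 + 15 = 722 true density bands.
Dividing by 2 density bands per year: 722 / 2 = 361 years.
Net length = 1109.6 − 10.6 = 1099.0 mm.
Extension rate ≈ 1099.0 / 361 = 3.044 mm per year.

3.044 mm per year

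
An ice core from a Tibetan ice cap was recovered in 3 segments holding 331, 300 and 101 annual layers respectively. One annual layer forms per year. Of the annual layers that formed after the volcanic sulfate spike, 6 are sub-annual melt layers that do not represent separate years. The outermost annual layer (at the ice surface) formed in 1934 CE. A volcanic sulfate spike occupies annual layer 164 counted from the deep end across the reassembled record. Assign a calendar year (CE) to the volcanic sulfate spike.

Total annual layers = 331 + 300 + 101 = 732.
The volcanic sulfate spike sits at annual layer 164 from the deep end, so 732 − 164 = 568 annual layers formed after it.
Removing the 6 false annual layers leaves 568 − 6 = 562 true annual layers beyond the volcanic sulfate spike.
The annual layer at the ice surface is 1934 CE, so the volcanic sulfate spike dates to 1934 − 562 = 1372 CE.

1372 CE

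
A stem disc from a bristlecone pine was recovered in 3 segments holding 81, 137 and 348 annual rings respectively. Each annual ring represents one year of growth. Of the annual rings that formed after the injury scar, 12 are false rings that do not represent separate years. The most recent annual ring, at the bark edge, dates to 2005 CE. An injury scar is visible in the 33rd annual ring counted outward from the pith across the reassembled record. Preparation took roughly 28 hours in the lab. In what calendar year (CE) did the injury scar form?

1484 CE

Total annual rings = 81 + 137 + 348 = 566.
566 − 33 = 533 annual rings lie beyond the injury scar toward the bark edge.
533 − 12 false = 521 true annual rings after the injury scar.
Counting back 521 years from 2005 CE places the injury scar in 2005 − 521 = 1484 CE.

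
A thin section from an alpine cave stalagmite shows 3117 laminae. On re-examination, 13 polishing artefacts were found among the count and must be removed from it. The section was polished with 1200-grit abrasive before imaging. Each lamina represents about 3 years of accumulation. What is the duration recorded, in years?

True lamina count = 3117 − 13 = 3104.
3104 laminae at 3 years each span 3104 × 3 = 9312 years.

9312 years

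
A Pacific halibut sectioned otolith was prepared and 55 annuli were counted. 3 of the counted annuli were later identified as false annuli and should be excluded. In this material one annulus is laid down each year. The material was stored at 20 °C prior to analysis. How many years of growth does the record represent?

True annulus count = 55 − 3 = 52.
One annulus per year makes the duration 52 years.

52 yr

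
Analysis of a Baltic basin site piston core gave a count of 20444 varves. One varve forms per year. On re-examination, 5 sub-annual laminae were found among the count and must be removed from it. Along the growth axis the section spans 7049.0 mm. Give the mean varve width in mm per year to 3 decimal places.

Correcting the raw count gives 20444 − 5 = 20439 true varves.
Extension rate ≈ 7049.0 / 20439 = 0.345 mm per year.

0.345 mm per year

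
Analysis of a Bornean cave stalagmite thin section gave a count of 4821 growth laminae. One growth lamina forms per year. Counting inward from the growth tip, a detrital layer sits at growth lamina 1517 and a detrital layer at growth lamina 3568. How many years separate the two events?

2051 yr

3568 − 1517 = 2051 growth laminae lie between the two events.
That is 2051 years at one growth lamina per year.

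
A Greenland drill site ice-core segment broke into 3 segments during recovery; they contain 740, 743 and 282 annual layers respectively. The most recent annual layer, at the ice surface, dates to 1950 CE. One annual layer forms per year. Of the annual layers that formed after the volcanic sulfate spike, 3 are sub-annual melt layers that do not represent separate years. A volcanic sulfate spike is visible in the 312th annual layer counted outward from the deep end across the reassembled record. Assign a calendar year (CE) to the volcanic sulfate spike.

Total annual layers = 740 + 743 + 282 = 1765.
Between annual layer 312 and the ice surface there are 1765 − 312 = 1453 annual layers.
Removing the 3 false annual layers leaves 1453 − 3 = 1450 true annual layers beyond the volcanic sulfate spike.
Counting back 1450 years from 1950 CE places the volcanic sulfate spike in 1950 − 1450 = 500 CE.

500 CE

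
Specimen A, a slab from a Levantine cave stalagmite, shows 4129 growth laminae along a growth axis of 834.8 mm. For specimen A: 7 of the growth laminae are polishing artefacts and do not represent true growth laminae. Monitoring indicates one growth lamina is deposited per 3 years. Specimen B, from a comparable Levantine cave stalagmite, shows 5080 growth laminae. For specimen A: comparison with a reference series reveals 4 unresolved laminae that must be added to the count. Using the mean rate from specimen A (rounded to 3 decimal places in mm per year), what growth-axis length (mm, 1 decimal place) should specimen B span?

1021.1 mm

Specimen A: after corrections the count is 4129 − 7 + 4 = 4126 growth laminae.
Specimen A: 4126 growth laminae at 3 years each span 4126 × 3 = 12378 years.
A: Extension rate ≈ 834.8 / 12378 = 0.067 mm/year.
Specimen B: 5080 growth laminae at 3 years each span 5080 × 3 = 15240 years. For B, 0.067 mm/year × 15240 years = 1021.1 mm.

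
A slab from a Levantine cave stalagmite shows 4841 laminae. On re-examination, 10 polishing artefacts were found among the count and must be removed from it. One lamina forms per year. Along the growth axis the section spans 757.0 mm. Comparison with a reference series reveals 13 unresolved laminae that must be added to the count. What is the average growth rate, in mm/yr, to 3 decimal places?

0.156 mm/yr

After corrections the count is 4841 − 10 + 13 = 4844 laminae.
757.0 mm over 4844 years gives 757.0 / 4844 ≈ 0.156 mm/yr.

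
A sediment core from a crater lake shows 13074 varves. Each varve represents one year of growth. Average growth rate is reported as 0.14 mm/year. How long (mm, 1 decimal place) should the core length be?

The record spans 13074 years at 0.14 mm per year.
Length ≈ 0.14 × 13074 = 1830.4 mm.

1830.4 mm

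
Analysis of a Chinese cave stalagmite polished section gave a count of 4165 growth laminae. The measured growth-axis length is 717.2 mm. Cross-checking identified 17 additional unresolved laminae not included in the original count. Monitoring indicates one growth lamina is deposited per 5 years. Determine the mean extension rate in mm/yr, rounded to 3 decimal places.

0.034 mm/yr

After corrections the count is 4165 + 17 = 4182 growth laminae.
4182 growth laminae at 5 years each span 4182 × 5 = 20910 years.
717.2 mm over 20910 years gives 717.2 / 20910 ≈ 0.034 mm/yr.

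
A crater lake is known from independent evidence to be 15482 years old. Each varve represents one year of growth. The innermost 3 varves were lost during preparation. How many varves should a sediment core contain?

Expected varves over 15482 years: 15482.
15482 − 3 missed = 15479 varves expected in the prepared section.

15479 varves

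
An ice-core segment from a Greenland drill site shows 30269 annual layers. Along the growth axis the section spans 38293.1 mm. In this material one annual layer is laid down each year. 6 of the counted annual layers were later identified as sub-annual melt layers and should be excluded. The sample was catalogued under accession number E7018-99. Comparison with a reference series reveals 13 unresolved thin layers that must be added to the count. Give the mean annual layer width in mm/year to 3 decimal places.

1.265 mm/year

Correcting the raw count gives 30269 − 6 + 13 = 30276 true annual layers.
Extension rate ≈ 38293.1 / 30276 = 1.265 mm/year.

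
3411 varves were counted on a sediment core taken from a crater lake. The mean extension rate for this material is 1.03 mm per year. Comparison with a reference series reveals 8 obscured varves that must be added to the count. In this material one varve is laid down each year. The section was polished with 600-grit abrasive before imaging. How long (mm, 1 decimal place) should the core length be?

3521.6 mm

True varve count = 3411 + 8 = 3419.
3419 years at 1.03 mm/year gives 1.03 × 3419 = 3521.6 mm.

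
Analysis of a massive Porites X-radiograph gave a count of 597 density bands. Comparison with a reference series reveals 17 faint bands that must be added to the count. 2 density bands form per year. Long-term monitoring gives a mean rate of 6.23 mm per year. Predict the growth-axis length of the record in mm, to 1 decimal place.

Adjusted count: 597 + 17 = 614 density bands.
614 density bands at 2 per year is 614 / 2 = 307 years.
307 years at 6.23 mm/year gives 6.23 × 307 = 1912.6 mm.

1912.6 mm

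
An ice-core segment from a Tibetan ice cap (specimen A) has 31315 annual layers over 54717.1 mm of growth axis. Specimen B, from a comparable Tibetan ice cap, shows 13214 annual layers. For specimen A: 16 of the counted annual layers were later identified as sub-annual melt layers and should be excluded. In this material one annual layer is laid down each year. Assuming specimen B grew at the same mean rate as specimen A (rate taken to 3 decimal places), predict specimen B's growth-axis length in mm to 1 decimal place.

23098.1 mm

Specimen A: adjusted count: 31315 − 16 = 31299 annual layers.
A: Extension rate ≈ 54717.1 / 31299 = 1.748 mm per year.
For B, 1.748 mm/year × 13214 years = 23098.1 mm.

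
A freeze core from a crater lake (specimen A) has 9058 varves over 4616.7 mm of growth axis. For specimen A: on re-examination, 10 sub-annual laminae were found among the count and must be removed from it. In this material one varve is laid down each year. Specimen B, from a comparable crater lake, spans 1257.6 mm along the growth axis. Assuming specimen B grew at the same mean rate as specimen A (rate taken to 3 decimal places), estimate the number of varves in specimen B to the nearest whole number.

Specimen A: adjusted count: 9058 − 10 = 9048 varves.
A: 4616.7 mm over 9048 years gives 4616.7 / 9048 ≈ 0.510 mm per year.
For B, 1257.6 / 0.510 = 2465.88 years ≈ 2466 varves.

2466 varves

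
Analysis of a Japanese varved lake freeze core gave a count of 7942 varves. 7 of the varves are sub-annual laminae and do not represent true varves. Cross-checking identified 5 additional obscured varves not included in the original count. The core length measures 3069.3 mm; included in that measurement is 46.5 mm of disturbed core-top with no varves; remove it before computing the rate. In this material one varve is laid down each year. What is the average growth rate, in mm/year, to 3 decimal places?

0.381 mm/year

After corrections the count is 7942 − 7 + 5 = 7940 varves.
The growth record spans 3069.3 − 46.5 = 3022.8 mm.
3022.8 mm over 7940 years gives 3022.8 / 7940 ≈ 0.381 mm/year.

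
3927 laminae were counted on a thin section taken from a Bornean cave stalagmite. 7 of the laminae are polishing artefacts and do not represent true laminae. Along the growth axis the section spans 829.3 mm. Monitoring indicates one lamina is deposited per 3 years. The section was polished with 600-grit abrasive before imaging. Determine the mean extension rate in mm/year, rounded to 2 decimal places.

Correcting the raw count gives 3927 − 7 = 3920 true laminae.
3920 laminae at 3 years each span 3920 × 3 = 11760 years.
Mean rate = 829.3 mm / 11760 years ≈ 0.07 mm/year.

0.07 mm/year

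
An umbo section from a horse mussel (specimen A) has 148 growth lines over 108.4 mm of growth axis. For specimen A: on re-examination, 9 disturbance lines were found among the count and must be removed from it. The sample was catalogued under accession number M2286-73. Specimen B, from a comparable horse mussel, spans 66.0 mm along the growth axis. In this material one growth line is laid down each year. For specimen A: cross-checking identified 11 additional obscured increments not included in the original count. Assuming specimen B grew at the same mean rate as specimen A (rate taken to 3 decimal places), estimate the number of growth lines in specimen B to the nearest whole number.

Specimen A: adjusted count: 148 − 9 + 11 = 150 growth lines.
A: Mean rate = 108.4 mm / 150 years ≈ 0.723 mm per year.
For B, 66.0 / 0.723 = 91.29 years ≈ 91 growth lines.

91 growth lines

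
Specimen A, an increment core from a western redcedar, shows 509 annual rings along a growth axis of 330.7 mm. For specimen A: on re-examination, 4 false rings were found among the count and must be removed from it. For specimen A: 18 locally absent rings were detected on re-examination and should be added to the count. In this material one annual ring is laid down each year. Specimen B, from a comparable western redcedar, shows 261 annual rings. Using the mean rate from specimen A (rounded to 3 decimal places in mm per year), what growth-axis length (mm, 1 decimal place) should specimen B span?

165.0 mm

Specimen A: true annual ring count = 509 − 4 + 18 = 523.
A: Mean rate = 330.7 mm / 523 years ≈ 0.632 mm per year.
B's length ≈ 0.632 × 261 = 165.0 mm.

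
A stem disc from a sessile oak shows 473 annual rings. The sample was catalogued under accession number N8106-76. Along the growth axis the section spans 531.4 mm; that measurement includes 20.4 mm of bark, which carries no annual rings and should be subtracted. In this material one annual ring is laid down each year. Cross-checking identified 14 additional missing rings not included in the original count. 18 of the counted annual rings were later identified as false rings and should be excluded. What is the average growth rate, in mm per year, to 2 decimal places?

True annual ring count = 473 − 18 + 14 = 469.
The growth record spans 531.4 − 20.4 = 511.0 mm.
511.0 mm over 469 years gives 511.0 / 469 ≈ 1.09 mm per year.

1.09 mm per year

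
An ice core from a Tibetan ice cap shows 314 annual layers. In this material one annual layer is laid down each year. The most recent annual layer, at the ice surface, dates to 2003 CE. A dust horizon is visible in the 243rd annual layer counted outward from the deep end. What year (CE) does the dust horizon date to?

1932 CE

Between annual layer 243 and the ice surface there are 314 − 243 = 71 annual layers.
2003 − 71 = 1932 CE.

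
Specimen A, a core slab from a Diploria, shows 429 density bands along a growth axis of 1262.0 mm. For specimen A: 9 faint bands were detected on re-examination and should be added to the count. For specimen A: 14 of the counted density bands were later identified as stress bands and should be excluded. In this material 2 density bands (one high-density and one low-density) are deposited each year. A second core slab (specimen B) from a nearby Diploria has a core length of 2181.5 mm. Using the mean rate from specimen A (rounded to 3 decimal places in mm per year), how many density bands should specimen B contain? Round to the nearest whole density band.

733 density bands

Specimen A: true density band count = 429 − 14 + 9 = 424.
Specimen A: 424 density bands at 2 per year is 424 / 2 = 212 years.
A: Extension rate ≈ 1262.0 / 212 = 5.953 mm/yr.
B spans 2181.5 / 5.953 = 366.45 years; at 2 density bands per year that is 366.45 × 2 ≈ 733 density bands.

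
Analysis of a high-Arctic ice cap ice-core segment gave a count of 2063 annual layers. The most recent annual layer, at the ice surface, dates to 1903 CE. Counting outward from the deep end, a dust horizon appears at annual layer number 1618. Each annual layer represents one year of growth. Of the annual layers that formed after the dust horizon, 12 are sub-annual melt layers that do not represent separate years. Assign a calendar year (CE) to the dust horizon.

Between annual layer 1618 and the ice surface there are 2063 − 1618 = 445 annual layers.
445 − 12 false = 433 true annual layers after the dust horizon.
1903 − 433 = 1470 CE.

1470 CE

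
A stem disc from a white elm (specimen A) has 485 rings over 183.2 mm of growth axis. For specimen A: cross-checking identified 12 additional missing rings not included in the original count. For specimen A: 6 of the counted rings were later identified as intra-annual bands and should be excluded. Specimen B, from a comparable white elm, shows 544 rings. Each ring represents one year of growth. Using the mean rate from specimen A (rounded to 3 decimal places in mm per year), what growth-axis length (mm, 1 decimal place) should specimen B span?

Specimen A: correcting the raw count gives 485 − 6 + 12 = 491 true rings.
A: Extension rate ≈ 183.2 / 491 = 0.373 mm/year.
B's length ≈ 0.373 × 544 = 202.9 mm.

202.9 mm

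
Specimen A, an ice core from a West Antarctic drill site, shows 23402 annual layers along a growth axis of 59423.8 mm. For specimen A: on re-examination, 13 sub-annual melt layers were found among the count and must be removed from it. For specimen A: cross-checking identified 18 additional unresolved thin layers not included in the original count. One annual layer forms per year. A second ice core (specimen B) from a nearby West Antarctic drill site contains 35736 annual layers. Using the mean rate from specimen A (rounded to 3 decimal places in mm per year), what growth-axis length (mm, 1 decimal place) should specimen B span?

90733.7 mm

Specimen A: after corrections the count is 23402 − 13 + 18 = 23407 annual layers.
A: 59423.8 mm over 23407 years gives 59423.8 / 23407 ≈ 2.539 mm per year.
Length of B = 2.539 × 35736 = 90733.7 mm.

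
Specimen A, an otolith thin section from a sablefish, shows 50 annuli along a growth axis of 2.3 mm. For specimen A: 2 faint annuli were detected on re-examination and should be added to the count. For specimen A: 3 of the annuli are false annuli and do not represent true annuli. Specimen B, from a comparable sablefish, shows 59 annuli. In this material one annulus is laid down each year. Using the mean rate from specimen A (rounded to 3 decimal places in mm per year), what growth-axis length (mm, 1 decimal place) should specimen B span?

2.8 mm

Specimen A: true annulus count = 50 − 3 + 2 = 49.
A: Extension rate ≈ 2.3 / 49 = 0.047 mm/year.
For B, 0.047 mm/year × 59 years = 2.8 mm.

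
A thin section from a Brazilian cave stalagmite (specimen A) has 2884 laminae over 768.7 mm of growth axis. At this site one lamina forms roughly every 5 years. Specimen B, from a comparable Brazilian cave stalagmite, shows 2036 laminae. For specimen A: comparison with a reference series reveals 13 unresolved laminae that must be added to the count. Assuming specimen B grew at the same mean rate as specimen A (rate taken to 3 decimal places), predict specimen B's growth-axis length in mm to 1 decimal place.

539.5 mm

Specimen A: adjusted count: 2884 + 13 = 2897 laminae.
Specimen A: 2897 laminae at 5 years each span 2897 × 5 = 14485 years.
A: Extension rate ≈ 768.7 / 14485 = 0.053 mm/yr.
Specimen B: 2036 laminae at 5 years each span 2036 × 5 = 10180 years. B's length ≈ 0.053 × 10180 = 539.5 mm.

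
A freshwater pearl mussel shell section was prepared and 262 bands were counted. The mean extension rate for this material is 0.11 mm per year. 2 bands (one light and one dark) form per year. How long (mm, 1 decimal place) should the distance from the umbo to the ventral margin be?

14.4 mm

262 bands at 2 per year is 262 / 2 = 131 years.
Predicted length = 0.11 mm/year × 131 years = 14.4 mm.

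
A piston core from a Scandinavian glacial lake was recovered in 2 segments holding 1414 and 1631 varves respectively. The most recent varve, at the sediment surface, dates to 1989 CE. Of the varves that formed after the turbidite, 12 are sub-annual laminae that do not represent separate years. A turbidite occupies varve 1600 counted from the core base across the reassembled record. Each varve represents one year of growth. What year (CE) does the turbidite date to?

556 CE

Total varves = 1414 + 1631 = 3045.
Between varve 1600 and the sediment surface there are 3045 − 1600 = 1445 varves.
Excluding 12 false varves: 1445 − 12 = 1433.
Counting back 1433 years from 1989 CE places the turbidite in 1989 − 1433 = 556 CE.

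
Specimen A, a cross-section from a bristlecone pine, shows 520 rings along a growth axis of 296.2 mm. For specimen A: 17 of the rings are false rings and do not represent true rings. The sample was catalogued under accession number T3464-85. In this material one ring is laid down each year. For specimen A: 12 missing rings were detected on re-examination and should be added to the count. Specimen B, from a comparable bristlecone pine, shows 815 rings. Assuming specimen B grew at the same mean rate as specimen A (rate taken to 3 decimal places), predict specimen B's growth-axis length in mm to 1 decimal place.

Specimen A: adjusted count: 520 − 17 + 12 = 515 rings.
A: Mean rate = 296.2 mm / 515 years ≈ 0.575 mm/year.
B's length ≈ 0.575 × 815 = 468.6 mm.

468.6 mm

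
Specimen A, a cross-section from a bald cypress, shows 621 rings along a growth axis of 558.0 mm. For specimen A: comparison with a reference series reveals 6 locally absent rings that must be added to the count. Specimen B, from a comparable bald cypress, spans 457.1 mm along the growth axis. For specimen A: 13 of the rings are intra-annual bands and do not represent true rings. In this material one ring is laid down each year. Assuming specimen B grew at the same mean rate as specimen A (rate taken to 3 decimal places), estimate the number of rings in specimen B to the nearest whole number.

503 rings

Specimen A: after corrections the count is 621 − 13 + 6 = 614 rings.
A: Mean rate = 558.0 mm / 614 years ≈ 0.909 mm/yr.
Specimen B: 457.1 mm / 0.909 mm per year = 502.86 years ≈ 503 rings.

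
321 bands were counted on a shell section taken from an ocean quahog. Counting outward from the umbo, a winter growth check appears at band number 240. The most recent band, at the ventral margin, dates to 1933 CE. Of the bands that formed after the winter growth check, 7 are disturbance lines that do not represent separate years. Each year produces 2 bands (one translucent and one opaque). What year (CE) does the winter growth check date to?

1896 CE

321 − 240 = 81 bands lie beyond the winter growth check toward the ventral margin.
Removing the 7 false bands leaves 81 − 7 = 74 true bands beyond the winter growth check.
With 2 bands per year, 74 / 2 = 37 years.
1933 − 37 = 1896 CE.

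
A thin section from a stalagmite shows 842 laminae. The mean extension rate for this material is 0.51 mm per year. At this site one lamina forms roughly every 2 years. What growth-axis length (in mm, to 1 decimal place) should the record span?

858.8 mm

842 laminae at 2 years each span 842 × 2 = 1684 years.
Predicted length = 0.51 mm/year × 1684 years = 858.8 mm.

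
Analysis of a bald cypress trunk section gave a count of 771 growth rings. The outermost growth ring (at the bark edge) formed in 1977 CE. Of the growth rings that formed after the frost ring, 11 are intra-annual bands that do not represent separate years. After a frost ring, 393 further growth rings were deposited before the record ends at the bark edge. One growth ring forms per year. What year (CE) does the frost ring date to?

1595 CE

393 growth rings formed after the frost ring.
Excluding 11 false growth rings: 393 − 11 = 382.
Counting back 382 years from 1977 CE places the frost ring in 1977 − 382 = 1595 CE.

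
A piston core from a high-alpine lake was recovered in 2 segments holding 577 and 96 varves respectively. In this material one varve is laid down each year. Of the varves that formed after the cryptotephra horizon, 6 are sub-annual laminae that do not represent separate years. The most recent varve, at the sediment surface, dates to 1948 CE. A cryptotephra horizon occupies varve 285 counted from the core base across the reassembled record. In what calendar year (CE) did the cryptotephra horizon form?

Total varves = 577 + 96 = 673.
673 − 285 = 388 varves lie beyond the cryptotephra horizon toward the sediment surface.
Excluding 6 false varves: 388 − 6 = 382.
1948 − 382 = 1566 CE.

1566 CE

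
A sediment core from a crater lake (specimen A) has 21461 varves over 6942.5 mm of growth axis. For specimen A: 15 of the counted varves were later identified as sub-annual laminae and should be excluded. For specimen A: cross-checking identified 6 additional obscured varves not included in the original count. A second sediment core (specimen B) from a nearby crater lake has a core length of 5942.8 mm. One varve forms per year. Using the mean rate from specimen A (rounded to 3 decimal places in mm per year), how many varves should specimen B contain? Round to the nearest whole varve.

Specimen A: after corrections the count is 21461 − 15 + 6 = 21452 varves.
A: Mean rate = 6942.5 mm / 21452 years ≈ 0.324 mm/year.
Specimen B: 5942.8 mm / 0.324 mm per year = 18341.98 years ≈ 18342 varves.

18342 varves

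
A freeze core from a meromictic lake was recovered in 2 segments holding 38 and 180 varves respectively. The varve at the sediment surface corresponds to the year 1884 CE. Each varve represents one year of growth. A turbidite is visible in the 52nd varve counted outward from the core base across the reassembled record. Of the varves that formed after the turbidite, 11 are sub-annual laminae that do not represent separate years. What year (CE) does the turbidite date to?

1729 CE

Total varves = 38 + 180 = 218.
Between varve 52 and the sediment surface there are 218 − 52 = 166 varves.
166 − 11 false = 155 true varves after the turbidite.
Counting back 155 years from 1884 CE places the turbidite in 1884 − 155 = 1729 CE.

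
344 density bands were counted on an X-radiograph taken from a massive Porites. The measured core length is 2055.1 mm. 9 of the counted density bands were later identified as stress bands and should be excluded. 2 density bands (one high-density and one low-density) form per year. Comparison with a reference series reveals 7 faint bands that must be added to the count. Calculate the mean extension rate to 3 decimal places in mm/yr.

12.018 mm/yr

True density band count = 344 − 9 + 7 = 342.
Dividing by 2 density bands per year: 342 / 2 = 171 years.
Mean rate = 2055.1 mm / 171 years ≈ 12.018 mm/yr.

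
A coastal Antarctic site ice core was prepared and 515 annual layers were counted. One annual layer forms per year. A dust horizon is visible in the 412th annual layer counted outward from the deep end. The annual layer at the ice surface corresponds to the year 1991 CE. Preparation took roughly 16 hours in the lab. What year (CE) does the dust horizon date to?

The dust horizon sits at annual layer 412 from the deep end, so 515 − 412 = 103 annual layers formed after it.
Counting back 103 years from 1991 CE places the dust horizon in 1991 − 103 = 1888 CE.

1888 CE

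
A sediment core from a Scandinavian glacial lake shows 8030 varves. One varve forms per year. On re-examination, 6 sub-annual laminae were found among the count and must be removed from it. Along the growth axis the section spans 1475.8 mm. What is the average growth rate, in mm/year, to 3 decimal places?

Correcting the raw count gives 8030 − 6 = 8024 true varves.
Mean rate = 1475.8 mm / 8024 years ≈ 0.184 mm/year.

0.184 mm/year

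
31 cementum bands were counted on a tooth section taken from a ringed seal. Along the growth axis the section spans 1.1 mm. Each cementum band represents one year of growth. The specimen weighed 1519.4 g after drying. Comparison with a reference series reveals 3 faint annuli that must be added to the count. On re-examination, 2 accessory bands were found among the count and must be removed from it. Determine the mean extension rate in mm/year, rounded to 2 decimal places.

0.03 mm/year

True cementum band count = 31 − 2 + 3 = 32.
1.1 mm over 32 years gives 1.1 / 32 ≈ 0.03 mm/year.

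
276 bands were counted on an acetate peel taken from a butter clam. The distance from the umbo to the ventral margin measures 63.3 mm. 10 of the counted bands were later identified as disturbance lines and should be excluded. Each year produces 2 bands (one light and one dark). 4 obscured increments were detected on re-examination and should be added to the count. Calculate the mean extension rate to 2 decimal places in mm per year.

0.47 mm per year

Correcting the raw count gives 276 − 10 + 4 = 270 true bands.
With 2 bands per year, 270 / 2 = 135 years.
63.3 mm over 135 years gives 63.3 / 135 ≈ 0.47 mm per year.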